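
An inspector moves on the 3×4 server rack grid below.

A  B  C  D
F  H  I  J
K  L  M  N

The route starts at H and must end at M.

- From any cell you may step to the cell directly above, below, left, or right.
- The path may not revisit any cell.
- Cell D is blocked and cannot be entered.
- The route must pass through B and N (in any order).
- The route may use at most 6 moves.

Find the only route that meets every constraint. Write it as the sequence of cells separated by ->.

The 6-move cap with required stops at B, N leaves no slack for detours.
Route from H: up to B, right to C, down to I, right to J, down to N, left to M — 6 moves in all.
Check: all required cells visited; 6 ≤ 6 moves.

H -> B -> C -> I -> J -> N -> M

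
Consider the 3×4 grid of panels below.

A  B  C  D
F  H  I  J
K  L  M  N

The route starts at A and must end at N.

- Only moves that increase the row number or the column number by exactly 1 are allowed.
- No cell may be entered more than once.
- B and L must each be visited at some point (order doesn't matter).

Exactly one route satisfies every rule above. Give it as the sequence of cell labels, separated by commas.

Moves only go right or down, so the column and row indices never decrease.
Route from A: right 1 to B, down 2 to L, right 2 to N — 5 moves in all.
Check: all required cells visited.

A, B, H, L, M, N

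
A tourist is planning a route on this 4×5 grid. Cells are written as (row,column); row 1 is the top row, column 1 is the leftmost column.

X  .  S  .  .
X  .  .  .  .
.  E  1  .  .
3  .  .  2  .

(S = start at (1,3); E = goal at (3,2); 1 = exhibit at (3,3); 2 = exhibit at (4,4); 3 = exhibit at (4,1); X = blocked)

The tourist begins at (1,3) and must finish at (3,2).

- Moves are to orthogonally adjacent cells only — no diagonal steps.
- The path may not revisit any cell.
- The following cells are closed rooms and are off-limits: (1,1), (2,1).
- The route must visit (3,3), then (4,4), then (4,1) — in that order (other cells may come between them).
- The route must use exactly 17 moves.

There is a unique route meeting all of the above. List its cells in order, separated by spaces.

The waypoints must appear in the order (3,3), (4,4), (4,1), with no cell reused.
Route from (1,3): left 1 to (1,2), down 1 to (2,2), right 1 to (2,3), down 1 to (3,3), right 1 to (3,4), up 2 to (1,4), right 1 to (1,5), down 3 to (4,5), left 4 to (4,1), up 1 to (3,1), right 1 to (3,2) — 17 moves in all.
Check: order respected (1 at step 4, 2 at step 12, 3 at step 15); 17 moves as required.

(1,3) (1,2) (2,2) (2,3) (3,3) (3,4) (2,4) (1,4) (1,5) (2,5) (3,5) (4,5) (4,4) (4,3) (4,2) (4,1) (3,1) (3,2)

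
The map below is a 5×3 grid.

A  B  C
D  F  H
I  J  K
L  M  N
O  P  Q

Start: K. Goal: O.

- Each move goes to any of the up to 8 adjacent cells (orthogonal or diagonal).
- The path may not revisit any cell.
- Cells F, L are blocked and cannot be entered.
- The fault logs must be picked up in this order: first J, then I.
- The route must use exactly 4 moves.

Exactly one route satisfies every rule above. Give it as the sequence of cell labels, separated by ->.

The waypoints must appear in the order J, I, with no cell reused.
Route from K: 2× left (reaching I), down-right to M, down-left to O — 4 moves in all.
Check: order respected (J at step 1, I at step 2); 4 moves as required.

K -> J -> I -> M -> O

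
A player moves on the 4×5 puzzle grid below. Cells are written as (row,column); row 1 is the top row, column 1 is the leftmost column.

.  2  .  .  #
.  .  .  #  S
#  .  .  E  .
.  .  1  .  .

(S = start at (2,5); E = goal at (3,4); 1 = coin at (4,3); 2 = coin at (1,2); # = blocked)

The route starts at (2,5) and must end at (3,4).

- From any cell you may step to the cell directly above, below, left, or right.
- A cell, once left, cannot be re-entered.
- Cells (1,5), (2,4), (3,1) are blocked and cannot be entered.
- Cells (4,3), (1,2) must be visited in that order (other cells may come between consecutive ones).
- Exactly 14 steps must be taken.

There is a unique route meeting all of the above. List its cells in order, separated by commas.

(2,5), (3,5), (4,5), (4,4), (4,3), (4,2), (3,2), (2,2), (2,1), (1,1), (1,2), (1,3), (2,3), (3,3), (3,4)

The waypoints must appear in the order (4,3), (1,2), with no cell reused.
Route from (2,5): 2× down (reaching (4,5)), 3× left (reaching (4,2)), 2× up (reaching (2,2)), left to (2,1), up to (1,1), 2× right (reaching (1,3)), 2× down (reaching (3,3)), right to (3,4) — 14 moves in all.
Check: order respected (1 at step 4, 2 at step 10); 14 moves as required.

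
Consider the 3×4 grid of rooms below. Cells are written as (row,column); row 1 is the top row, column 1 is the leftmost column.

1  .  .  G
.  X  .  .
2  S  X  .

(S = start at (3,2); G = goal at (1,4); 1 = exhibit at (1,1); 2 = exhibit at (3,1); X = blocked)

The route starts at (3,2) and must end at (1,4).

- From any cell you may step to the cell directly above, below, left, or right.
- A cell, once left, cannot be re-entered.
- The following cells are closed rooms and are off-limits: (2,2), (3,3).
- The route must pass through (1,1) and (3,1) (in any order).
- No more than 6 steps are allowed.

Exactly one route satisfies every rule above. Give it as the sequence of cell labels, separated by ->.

(3,2) -> (3,1) -> (2,1) -> (1,1) -> (1,2) -> (1,3) -> (1,4)

The 6-move cap with required stops at (1,1), (3,1) leaves no slack for detours.
Route from (3,2): left to (3,1), 2× up (reaching (1,1)), 3× right (reaching (1,4)) — 6 moves in all.
Check: all required cells visited; 6 ≤ 6 moves.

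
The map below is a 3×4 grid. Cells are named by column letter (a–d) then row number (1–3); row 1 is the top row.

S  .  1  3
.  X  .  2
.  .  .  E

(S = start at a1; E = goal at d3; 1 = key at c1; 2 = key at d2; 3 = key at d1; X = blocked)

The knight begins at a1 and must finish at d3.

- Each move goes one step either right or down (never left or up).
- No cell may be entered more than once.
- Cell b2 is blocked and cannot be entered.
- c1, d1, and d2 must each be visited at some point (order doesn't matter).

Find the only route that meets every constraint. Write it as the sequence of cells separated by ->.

Moves only go right or down, so the column and row indices never decrease.
Route from a1: 3× right (reaching d1), 2× down (reaching d3) — 5 moves in all.
Check: all required cells visited.

a1 -> b1 -> c1 -> d1 -> d2 -> d3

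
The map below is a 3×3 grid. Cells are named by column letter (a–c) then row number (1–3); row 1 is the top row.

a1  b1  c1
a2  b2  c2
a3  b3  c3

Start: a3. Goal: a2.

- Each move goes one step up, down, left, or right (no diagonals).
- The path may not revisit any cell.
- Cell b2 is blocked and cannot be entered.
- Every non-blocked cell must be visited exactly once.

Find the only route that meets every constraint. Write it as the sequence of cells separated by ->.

a3 -> b3 -> c3 -> c2 -> c1 -> b1 -> a1 -> a2

Need to visit all 8 open cells exactly once, starting at a3 and ending at a2.
Cell a1 has only two open neighbours (a2 and b1), so the path must pass straight through it: one of those is the cell it's entered from and the other is where it exits.
Route from a3: right 2 to c3, up 2 to c1, left 2 to a1, down 1 to a2 — 7 moves in all.
Check: all 8 open cells covered.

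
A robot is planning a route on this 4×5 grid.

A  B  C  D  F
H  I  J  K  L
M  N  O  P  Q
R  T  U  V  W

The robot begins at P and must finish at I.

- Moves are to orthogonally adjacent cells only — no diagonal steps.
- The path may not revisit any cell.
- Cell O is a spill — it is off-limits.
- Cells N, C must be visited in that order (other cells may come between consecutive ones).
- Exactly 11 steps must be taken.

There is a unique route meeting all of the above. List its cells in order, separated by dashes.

The waypoints must appear in the order N, C, with no cell reused.
Route from P: down to V, 2× left (reaching T), up to N, left to M, 2× up (reaching A), 2× right (reaching C), down to J, left to I — 11 moves in all.
Check: order respected (N at step 4, C at step 9); 11 moves as required.

P - V - U - T - N - M - H - A - B - C - J - I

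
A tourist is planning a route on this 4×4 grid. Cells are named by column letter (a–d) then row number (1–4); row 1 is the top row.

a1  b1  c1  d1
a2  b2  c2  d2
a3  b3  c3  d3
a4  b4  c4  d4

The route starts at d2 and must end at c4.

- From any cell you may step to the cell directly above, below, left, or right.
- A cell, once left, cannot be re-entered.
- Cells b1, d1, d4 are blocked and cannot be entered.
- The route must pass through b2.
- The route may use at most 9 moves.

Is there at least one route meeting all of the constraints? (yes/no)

One route that works: d2 → c2 → b2 → b3 → b4 → c4.

yes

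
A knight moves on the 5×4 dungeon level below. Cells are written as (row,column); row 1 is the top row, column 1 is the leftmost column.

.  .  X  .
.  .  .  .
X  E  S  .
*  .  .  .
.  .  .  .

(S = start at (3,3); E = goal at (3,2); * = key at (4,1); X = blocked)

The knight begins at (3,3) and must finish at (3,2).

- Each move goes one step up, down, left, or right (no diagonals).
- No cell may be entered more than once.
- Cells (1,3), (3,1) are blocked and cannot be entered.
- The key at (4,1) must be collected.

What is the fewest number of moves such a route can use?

7

Any route passes through (4,1) somewhere between (3,3) and (3,2). Summing Manhattan distances along the two legs ((3,3) → (4,1) → (3,2)) gives a lower bound of 3 + 2 = 5 moves.
The shortest route satisfying every rule uses 7 moves: (3,3) → (4,3) → (5,3) → (5,2) → (5,1) → (4,1) → (4,2) → (3,2).
The no-revisit rule (legs can't share cells) pushes the minimum above the 5-move bound; an exhaustive check rules out every length from 5 to 6, leaving 7 as the minimum.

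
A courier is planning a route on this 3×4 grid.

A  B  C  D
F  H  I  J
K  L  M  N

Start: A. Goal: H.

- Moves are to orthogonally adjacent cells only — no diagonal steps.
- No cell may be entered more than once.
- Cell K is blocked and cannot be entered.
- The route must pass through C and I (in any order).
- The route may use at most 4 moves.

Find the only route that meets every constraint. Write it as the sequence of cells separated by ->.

A -> B -> C -> I -> H

Any route must reach C and I and still end at H within 4 moves, so the order of the required stops is forced.
Route from A: 2× right (reaching C), down to I, left to H — 4 moves in all.
Check: all required cells visited; 4 ≤ 4 moves.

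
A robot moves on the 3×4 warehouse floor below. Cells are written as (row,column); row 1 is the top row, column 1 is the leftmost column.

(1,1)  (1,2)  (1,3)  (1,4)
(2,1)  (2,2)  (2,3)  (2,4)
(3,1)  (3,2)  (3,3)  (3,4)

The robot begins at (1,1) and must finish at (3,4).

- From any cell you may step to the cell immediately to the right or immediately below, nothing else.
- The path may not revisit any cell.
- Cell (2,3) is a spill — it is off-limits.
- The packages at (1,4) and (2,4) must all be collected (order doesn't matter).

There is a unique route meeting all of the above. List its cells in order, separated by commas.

(1,1), (1,2), (1,3), (1,4), (2,4), (3,4)

Moves only go right or down, so the column and row indices never decrease.
Route from (1,1): 3× right (reaching (1,4)), 2× down (reaching (3,4)) — 5 moves in all.
Check: all required cells visited.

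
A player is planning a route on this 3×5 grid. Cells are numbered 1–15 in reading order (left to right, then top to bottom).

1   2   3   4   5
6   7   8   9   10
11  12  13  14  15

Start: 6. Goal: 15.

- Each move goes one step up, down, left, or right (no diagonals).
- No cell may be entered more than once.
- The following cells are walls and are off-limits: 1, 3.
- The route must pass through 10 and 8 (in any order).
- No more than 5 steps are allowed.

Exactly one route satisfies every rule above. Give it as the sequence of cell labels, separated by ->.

6 -> 7 -> 8 -> 9 -> 10 -> 15

Any route must reach 10 and 8 and still end at 15 within 5 moves, so the order of the required stops is forced.
Route from 6: right 4 to 10, down 1 to 15 — 5 moves in all.
Check: all required cells visited; 5 ≤ 5 moves.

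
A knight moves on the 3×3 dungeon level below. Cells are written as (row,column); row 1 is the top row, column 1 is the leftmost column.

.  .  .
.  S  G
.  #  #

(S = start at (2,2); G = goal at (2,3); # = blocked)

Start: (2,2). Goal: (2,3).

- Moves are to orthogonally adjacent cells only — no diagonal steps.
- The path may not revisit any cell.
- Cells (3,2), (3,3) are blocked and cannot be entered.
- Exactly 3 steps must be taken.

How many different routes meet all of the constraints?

1

Need simple routes of exactly 3 moves from (2,2) to (2,3) (Manhattan distance 1, so 1 moves are spent on a detour and 1 undoing it).
Enumerating: (2,2) (1,2) (1,3) (2,3).
That gives 1 route.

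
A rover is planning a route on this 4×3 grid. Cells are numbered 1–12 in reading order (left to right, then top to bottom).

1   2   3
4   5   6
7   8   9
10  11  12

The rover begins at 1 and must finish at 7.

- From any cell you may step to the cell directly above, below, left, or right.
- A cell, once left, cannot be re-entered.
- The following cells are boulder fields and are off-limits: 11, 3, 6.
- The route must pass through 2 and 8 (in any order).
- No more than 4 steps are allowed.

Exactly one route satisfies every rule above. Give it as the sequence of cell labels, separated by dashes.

The 4-move cap with required stops at 2, 8 leaves no slack for detours.
Route from 1: right 1 to 2, down 2 to 8, left 1 to 7 — 4 moves in all.
Check: all required cells visited; 4 ≤ 4 moves.

1 - 2 - 5 - 8 - 7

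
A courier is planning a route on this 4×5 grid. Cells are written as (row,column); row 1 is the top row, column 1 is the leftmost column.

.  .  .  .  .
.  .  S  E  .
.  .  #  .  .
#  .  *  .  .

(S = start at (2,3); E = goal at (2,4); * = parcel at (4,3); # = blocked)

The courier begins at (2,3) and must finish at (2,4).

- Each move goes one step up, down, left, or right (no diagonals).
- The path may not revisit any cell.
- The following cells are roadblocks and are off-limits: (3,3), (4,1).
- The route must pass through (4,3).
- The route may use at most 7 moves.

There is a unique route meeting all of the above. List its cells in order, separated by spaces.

The 7-move cap with required stops at (4,3) leaves no slack for detours.
Route from (2,3): left to (2,2), 2× down (reaching (4,2)), 2× right (reaching (4,4)), 2× up (reaching (2,4)) — 7 moves in all.
Check: all required cells visited; 7 ≤ 7 moves.

(2,3) (2,2) (3,2) (4,2) (4,3) (4,4) (3,4) (2,4)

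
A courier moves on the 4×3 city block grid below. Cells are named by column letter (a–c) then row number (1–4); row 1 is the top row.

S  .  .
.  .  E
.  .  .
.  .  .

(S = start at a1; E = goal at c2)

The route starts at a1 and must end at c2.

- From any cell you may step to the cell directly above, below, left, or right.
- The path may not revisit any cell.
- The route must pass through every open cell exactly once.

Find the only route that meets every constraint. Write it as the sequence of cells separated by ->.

Need to visit all 12 open cells exactly once, starting at a1 and ending at c2.
Cell c1 has only two open neighbours (c2 and b1), so the path must pass straight through it: one of those is the cell it's entered from and the other is where it exits.
Route from a1: down 3 to a4, right 2 to c4, up 1 to c3, left 1 to b3, up 2 to b1, right 1 to c1, down 1 to c2 — 11 moves in all.
Check: all 12 open cells covered.

a1 -> a2 -> a3 -> a4 -> b4 -> c4 -> c3 -> b3 -> b2 -> b1 -> c1 -> c2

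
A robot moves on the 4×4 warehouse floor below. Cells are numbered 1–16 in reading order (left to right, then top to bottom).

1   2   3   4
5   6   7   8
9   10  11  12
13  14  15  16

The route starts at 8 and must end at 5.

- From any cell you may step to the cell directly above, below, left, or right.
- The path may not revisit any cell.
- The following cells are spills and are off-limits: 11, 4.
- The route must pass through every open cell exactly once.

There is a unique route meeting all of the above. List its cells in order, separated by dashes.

8 - 12 - 16 - 15 - 14 - 13 - 9 - 10 - 6 - 7 - 3 - 2 - 1 - 5

Need to visit all 14 open cells exactly once, starting at 8 and ending at 5.
Cell 13 has only two open neighbours (9 and 14), so the path must pass straight through it: one of those is the cell it's entered from and the other is where it exits.
Route from 8: down 2 to 16, left 3 to 13, up 1 to 9, right 1 to 10, up 1 to 6, right 1 to 7, up 1 to 3, left 2 to 1, down 1 to 5 — 13 moves in all.
Check: all 14 open cells covered.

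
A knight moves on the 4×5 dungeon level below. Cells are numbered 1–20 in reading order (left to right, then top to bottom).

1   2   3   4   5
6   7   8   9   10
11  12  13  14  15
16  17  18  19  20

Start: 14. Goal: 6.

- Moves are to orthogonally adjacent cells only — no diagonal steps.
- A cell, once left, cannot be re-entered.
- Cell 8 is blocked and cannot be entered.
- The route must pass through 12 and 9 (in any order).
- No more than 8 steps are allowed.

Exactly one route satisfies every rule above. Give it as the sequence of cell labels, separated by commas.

14, 9, 4, 3, 2, 7, 12, 11, 6

The budget equals the shortest possible length, so every move has to be on a shortest route through the required cells.
Route from 14: 2× up (reaching 4), 2× left (reaching 2), 2× down (reaching 12), left to 11, up to 6 — 8 moves in all.
Check: all required cells visited; 8 ≤ 8 moves.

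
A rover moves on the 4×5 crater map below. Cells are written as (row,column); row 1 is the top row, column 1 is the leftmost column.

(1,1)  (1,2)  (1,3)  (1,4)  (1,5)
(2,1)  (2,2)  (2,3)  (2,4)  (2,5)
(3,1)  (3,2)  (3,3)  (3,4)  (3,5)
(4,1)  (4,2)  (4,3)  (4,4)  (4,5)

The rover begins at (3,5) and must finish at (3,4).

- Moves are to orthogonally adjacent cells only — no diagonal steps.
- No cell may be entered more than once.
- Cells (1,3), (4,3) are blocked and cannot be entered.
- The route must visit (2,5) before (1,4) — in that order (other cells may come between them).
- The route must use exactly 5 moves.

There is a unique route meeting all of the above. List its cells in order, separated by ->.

(3,5) -> (2,5) -> (1,5) -> (1,4) -> (2,4) -> (3,4)

The waypoints must appear in the order (2,5), (1,4), with no cell reused.
Route from (3,5): 2× up (reaching (1,5)), left to (1,4), 2× down (reaching (3,4)) — 5 moves in all.
Check: order respected ((2,5) at step 1, (1,4) at step 3); 5 moves as required.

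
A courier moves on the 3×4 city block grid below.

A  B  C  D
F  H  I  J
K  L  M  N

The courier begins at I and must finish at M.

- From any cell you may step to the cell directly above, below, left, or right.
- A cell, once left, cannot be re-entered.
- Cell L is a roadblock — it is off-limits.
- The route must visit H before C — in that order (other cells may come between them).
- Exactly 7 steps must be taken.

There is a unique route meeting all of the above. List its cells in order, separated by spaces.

The waypoints must appear in the order H, C, with no cell reused.
Route from I: left to H, up to B, 2× right (reaching D), 2× down (reaching N), left to M — 7 moves in all.
Check: order respected (H at step 1, C at step 3); 7 moves as required.

I H B C D J N M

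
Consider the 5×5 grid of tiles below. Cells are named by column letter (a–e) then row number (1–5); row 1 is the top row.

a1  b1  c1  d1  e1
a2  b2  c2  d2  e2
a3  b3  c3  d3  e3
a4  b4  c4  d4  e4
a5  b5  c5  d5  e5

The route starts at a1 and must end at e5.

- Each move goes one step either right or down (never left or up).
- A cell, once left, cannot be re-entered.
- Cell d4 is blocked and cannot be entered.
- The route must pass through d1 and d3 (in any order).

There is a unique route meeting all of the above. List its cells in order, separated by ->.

a1 -> b1 -> c1 -> d1 -> d2 -> d3 -> e3 -> e4 -> e5

Moves only go right or down, so the column and row indices never decrease.
Route from a1: right 3 to d1, down 2 to d3, right 1 to e3, down 2 to e5 — 8 moves in all.
Check: all required cells visited.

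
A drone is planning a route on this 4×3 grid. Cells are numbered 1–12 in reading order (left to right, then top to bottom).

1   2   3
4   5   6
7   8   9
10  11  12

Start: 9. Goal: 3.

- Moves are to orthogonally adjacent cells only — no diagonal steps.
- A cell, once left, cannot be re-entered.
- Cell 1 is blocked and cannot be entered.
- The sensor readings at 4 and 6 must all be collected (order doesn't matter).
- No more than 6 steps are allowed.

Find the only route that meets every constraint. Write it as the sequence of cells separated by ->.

The budget equals the shortest possible length, so every move has to be on a shortest route through the required cells.
Route from 9: left 2 to 7, up 1 to 4, right 2 to 6, up 1 to 3 — 6 moves in all.
Check: all required cells visited; 6 ≤ 6 moves.

9 -> 8 -> 7 -> 4 -> 5 -> 6 -> 3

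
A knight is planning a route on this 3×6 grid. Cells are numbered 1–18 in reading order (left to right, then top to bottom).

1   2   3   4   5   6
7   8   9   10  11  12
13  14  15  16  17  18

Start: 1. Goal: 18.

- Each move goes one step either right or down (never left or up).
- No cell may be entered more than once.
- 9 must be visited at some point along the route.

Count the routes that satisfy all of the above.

A right/down-only route from 1 to 18 makes exactly 2 down-moves and 5 right-moves in some order.
With no other constraints that would be C(7,2) = 21 routes.
Split at 9 and multiply the segment counts: 1→9: 3; 9→18: 4; product = 12.
That gives 12 routes.

12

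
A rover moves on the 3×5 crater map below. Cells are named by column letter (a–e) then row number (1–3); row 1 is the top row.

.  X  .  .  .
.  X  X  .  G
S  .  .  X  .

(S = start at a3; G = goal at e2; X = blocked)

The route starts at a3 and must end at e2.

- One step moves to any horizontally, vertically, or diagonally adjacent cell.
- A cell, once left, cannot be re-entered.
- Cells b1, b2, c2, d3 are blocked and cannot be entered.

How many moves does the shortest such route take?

With diagonal moves allowed, the Chebyshev distance max(|Δrow|,|Δcol|) from a3 to e2 is 4, so at least 4 moves are needed.
A route of 4 moves achieves this: a3 → b3 → c3 → d2 → e2.
Since 4 matches the lower bound, it is optimal.

4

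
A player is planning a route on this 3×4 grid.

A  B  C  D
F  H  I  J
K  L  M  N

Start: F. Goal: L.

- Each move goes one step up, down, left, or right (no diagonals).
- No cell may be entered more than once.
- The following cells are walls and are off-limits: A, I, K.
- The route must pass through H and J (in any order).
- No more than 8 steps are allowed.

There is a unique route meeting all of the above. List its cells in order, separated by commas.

F, H, B, C, D, J, N, M, L

The 8-move cap with required stops at H, J leaves no slack for detours.
Route from F: right to H, up to B, 2× right (reaching D), 2× down (reaching N), 2× left (reaching L) — 8 moves in all.
Check: all required cells visited; 8 ≤ 8 moves.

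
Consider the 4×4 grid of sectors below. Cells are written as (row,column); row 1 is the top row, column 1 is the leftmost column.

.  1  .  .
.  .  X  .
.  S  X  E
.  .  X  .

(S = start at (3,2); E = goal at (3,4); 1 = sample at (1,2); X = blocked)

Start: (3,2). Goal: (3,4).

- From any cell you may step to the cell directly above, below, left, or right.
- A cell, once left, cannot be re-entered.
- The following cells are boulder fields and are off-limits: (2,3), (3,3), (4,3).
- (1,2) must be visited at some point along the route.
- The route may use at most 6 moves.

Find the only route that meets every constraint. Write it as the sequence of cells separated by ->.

(3,2) -> (2,2) -> (1,2) -> (1,3) -> (1,4) -> (2,4) -> (3,4)

The budget equals the shortest possible length, so every move has to be on a shortest route through the required cells.
Route from (3,2): up 2 to (1,2), right 2 to (1,4), down 2 to (3,4) — 6 moves in all.
Check: all required cells visited; 6 ≤ 6 moves.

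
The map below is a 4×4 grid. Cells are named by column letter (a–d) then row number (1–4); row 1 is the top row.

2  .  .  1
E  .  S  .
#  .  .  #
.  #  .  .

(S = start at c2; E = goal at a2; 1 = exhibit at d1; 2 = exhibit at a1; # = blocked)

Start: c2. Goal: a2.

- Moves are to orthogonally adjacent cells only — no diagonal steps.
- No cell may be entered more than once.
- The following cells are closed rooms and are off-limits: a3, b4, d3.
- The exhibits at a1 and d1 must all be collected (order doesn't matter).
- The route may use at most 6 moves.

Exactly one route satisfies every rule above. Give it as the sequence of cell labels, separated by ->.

c2 -> d2 -> d1 -> c1 -> b1 -> a1 -> a2

Any route must reach a1 and d1 and still end at a2 within 6 moves, so the order of the required stops is forced.
Route from c2: right 1 to d2, up 1 to d1, left 3 to a1, down 1 to a2 — 6 moves in all.
Check: all required cells visited; 6 ≤ 6 moves.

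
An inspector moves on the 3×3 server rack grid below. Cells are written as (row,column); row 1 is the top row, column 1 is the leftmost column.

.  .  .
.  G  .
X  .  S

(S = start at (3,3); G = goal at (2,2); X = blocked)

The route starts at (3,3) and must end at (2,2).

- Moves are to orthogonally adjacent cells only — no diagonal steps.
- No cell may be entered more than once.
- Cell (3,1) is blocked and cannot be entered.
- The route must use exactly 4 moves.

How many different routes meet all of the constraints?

Need simple routes of exactly 4 moves from (3,3) to (2,2) (Manhattan distance 2, so 1 moves are spent on a detour and 1 undoing it).
Enumerating: (3,3) (2,3) (1,3) (1,2) (2,2).
That gives 1 route.

1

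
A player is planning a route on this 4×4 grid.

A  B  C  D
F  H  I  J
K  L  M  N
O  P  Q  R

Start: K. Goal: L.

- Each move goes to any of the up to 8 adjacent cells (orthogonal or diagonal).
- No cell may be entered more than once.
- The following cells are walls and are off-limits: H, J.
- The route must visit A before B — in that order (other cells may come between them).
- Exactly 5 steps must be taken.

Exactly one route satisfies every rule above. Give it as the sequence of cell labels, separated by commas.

The waypoints must appear in the order A, B, with no cell reused.
Route from K: up 2 to A, right 1 to B, down-right 1 to I, down-left 1 to L — 5 moves in all.
Check: order respected (A at step 2, B at step 3); 5 moves as required.

K, F, A, B, I, L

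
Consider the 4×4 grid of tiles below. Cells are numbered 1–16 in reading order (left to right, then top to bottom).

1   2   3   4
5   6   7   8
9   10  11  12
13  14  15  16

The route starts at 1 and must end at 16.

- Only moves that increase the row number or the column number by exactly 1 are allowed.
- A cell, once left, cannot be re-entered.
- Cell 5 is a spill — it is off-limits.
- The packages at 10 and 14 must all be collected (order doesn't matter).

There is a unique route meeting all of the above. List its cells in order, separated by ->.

1 -> 2 -> 6 -> 10 -> 14 -> 15 -> 16

Moves only go right or down, so the column and row indices never decrease.
Route from 1: right 1 to 2, down 3 to 14, right 2 to 16 — 6 moves in all.
Check: all required cells visited.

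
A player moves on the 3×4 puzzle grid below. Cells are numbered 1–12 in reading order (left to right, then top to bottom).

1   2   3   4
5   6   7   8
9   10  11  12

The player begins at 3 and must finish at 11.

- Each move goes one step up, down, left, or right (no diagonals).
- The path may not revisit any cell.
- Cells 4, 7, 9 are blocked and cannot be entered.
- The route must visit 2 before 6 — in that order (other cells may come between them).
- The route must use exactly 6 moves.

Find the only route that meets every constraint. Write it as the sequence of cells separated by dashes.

3 - 2 - 1 - 5 - 6 - 10 - 11

The waypoints must appear in the order 2, 6, with no cell reused.
Route from 3: 2× left (reaching 1), down to 5, right to 6, down to 10, right to 11 — 6 moves in all.
Check: order respected (2 at step 1, 6 at step 4); 6 moves as required.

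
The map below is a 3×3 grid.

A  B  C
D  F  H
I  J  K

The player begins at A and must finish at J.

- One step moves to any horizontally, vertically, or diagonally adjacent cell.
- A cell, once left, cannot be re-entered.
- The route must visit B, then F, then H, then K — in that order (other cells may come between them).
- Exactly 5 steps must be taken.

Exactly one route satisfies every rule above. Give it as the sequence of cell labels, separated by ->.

A -> B -> F -> H -> K -> J

The waypoints must appear in the order B, F, H, K, with no cell reused.
Route from A: right 1 to B, down 1 to F, right 1 to H, down 1 to K, left 1 to J — 5 moves in all.
Check: order respected (B at step 1, F at step 2, H at step 3, K at step 4); 5 moves as required.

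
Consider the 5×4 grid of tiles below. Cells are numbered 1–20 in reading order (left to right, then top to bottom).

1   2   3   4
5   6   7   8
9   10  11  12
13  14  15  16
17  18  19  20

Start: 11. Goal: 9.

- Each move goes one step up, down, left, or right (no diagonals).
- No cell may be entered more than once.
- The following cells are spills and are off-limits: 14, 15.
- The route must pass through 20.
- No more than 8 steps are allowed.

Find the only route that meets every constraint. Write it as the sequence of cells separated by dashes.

11 - 12 - 16 - 20 - 19 - 18 - 17 - 13 - 9

The budget equals the shortest possible length, so every move has to be on a shortest route through the required cells.
Route from 11: right 1 to 12, down 2 to 20, left 3 to 17, up 2 to 9 — 8 moves in all.
Check: all required cells visited; 8 ≤ 8 moves.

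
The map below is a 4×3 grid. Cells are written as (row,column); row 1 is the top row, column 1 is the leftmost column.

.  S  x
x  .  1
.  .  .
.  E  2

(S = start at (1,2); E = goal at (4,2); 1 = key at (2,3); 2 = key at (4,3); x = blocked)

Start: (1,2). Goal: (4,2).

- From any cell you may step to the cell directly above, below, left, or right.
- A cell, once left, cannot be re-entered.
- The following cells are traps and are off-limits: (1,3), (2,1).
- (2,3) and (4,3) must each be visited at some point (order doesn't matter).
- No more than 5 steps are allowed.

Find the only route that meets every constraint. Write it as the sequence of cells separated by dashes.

Any route must reach (2,3) and (4,3) and still end at (4,2) within 5 moves, so the order of the required stops is forced.
Route from (1,2): down 1 to (2,2), right 1 to (2,3), down 2 to (4,3), left 1 to (4,2) — 5 moves in all.
Check: all required cells visited; 5 ≤ 5 moves.

(1,2) - (2,2) - (2,3) - (3,3) - (4,3) - (4,2)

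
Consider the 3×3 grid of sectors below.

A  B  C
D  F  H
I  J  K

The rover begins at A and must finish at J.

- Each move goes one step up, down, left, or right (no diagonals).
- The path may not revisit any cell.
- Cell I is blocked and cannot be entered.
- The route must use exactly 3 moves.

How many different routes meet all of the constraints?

2

Need simple routes of exactly 3 moves from A to J (Manhattan distance 3, so 0 moves are spent on a detour and 0 undoing it).
Enumerating: A D F J | A B F J.
That gives 2 routes.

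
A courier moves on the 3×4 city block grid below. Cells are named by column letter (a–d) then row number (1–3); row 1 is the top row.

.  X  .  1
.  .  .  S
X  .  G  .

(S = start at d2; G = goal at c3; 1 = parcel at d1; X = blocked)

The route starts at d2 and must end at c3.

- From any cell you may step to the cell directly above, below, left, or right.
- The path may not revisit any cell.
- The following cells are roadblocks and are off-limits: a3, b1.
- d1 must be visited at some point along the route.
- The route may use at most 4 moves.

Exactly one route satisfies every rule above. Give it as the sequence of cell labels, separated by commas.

Any route must reach d1 and still end at c3 within 4 moves, so the order of the required stops is forced.
Route from d2: up to d1, left to c1, 2× down (reaching c3) — 4 moves in all.
Check: all required cells visited; 4 ≤ 4 moves.

d2, d1, c1, c2, c3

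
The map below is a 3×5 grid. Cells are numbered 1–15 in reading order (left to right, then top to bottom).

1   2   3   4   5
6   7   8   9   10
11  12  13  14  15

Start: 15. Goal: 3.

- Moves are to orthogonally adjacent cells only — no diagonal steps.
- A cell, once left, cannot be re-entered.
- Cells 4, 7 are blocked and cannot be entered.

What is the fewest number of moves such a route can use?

The Manhattan distance from 15 to 3 is |3−1| + |5−3| = 4, so at least 4 moves are needed.
A route of 4 moves achieves this: 15 → 10 → 9 → 8 → 3.
Since 4 matches the lower bound, it is optimal.

4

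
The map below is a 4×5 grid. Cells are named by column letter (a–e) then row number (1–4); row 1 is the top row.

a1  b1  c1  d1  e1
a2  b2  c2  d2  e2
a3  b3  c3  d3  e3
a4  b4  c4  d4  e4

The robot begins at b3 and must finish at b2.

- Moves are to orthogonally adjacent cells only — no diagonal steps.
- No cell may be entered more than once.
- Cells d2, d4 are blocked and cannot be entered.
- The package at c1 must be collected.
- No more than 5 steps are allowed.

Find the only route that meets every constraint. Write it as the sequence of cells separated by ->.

The 5-move cap with required stops at c1 leaves no slack for detours.
Route from b3: right to c3, 2× up (reaching c1), left to b1, down to b2 — 5 moves in all.
Check: all required cells visited; 5 ≤ 5 moves.

b3 -> c3 -> c2 -> c1 -> b1 -> b2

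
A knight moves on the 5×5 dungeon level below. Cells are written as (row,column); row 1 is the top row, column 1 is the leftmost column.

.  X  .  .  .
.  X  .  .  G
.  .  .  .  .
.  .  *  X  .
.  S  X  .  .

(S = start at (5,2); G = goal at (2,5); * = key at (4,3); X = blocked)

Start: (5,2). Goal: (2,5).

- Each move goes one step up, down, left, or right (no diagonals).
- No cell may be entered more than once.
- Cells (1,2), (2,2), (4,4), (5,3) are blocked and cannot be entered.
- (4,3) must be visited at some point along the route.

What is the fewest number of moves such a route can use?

Any route passes through (4,3) somewhere between (5,2) and (2,5). Summing Manhattan distances along the two legs ((5,2) → (4,3) → (2,5)) gives a lower bound of 2 + 4 = 6 moves.
A route of 6 moves achieves this: (5,2) → (4,2) → (4,3) → (3,3) → (2,3) → (2,4) → (2,5).
Since 6 matches the lower bound, it is optimal.

6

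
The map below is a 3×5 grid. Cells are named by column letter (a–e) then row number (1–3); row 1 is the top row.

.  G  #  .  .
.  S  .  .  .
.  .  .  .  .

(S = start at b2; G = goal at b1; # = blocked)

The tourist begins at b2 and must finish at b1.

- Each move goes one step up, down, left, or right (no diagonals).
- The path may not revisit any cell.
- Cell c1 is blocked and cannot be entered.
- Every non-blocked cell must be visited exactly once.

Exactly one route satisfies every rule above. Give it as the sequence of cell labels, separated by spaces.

Need to visit all 14 open cells exactly once, starting at b2 and ending at b1.
Cell e3 has only two open neighbours (e2 and d3), so the path must pass straight through it: one of those is the cell it's entered from and the other is where it exits.
Route from b2: 2× right (reaching d2), up to d1, right to e1, 2× down (reaching e3), 4× left (reaching a3), 2× up (reaching a1), right to b1 — 13 moves in all.
Check: all 14 open cells covered.

b2 c2 d2 d1 e1 e2 e3 d3 c3 b3 a3 a2 a1 b1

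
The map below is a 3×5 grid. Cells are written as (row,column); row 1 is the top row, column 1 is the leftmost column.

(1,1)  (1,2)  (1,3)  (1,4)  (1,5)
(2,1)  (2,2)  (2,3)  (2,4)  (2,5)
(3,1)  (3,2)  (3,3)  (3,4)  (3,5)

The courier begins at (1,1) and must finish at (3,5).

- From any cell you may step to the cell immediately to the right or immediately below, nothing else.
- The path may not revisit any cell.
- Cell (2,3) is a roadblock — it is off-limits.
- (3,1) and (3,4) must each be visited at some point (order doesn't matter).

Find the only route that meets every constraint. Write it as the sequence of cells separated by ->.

(1,1) -> (2,1) -> (3,1) -> (3,2) -> (3,3) -> (3,4) -> (3,5)

Moves only go right or down, so the column and row indices never decrease.
Route from (1,1): 2× down (reaching (3,1)), 4× right (reaching (3,5)) — 6 moves in all.
Check: all required cells visited.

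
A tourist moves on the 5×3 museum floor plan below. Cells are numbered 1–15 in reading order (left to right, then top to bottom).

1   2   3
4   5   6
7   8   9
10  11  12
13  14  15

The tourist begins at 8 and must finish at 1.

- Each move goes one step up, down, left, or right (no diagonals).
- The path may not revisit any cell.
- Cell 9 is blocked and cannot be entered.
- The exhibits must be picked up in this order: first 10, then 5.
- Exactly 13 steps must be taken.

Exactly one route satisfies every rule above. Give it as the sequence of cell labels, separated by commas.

8, 11, 12, 15, 14, 13, 10, 7, 4, 5, 6, 3, 2, 1

The waypoints must appear in the order 10, 5, with no cell reused.
Route from 8: down to 11, right to 12, down to 15, 2× left (reaching 13), 3× up (reaching 4), 2× right (reaching 6), up to 3, 2× left (reaching 1) — 13 moves in all.
Check: order respected (10 at step 6, 5 at step 9); 13 moves as required.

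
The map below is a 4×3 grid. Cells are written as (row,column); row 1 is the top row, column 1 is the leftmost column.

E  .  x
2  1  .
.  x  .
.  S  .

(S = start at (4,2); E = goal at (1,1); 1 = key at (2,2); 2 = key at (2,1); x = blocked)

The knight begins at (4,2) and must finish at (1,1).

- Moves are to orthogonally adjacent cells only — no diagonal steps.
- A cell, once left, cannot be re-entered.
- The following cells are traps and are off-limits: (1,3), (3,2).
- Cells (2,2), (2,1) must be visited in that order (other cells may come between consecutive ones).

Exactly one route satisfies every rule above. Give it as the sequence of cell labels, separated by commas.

The waypoints must appear in the order (2,2), (2,1), with no cell reused.
Route from (4,2): right to (4,3), 2× up (reaching (2,3)), 2× left (reaching (2,1)), up to (1,1) — 6 moves in all.
Check: order respected (1 at step 4, 2 at step 5).

(4,2), (4,3), (3,3), (2,3), (2,2), (2,1), (1,1)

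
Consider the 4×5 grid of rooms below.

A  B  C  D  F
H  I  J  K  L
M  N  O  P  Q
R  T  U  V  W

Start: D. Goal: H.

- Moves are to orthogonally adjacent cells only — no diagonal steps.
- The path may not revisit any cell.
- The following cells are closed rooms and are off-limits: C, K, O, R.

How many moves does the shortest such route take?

The Manhattan distance from D to H is |1−2| + |4−1| = 4, so at least 4 moves are needed.
That bound ignores the blocked cells. Measuring each leg by the fewest moves that actually steer around them (D→H: 10) raises the lower bound to 10.
A route of 10 moves exists: D → F → L → Q → W → V → U → T → N → I → H.
Since 10 matches that lower bound, it is optimal.

10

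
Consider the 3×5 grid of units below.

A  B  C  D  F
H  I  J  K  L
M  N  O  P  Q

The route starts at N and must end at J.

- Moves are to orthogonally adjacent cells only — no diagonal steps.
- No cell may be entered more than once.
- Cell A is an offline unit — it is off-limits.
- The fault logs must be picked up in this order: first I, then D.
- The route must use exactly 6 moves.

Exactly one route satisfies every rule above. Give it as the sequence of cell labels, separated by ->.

N -> I -> B -> C -> D -> K -> J

The waypoints must appear in the order I, D, with no cell reused.
Route from N: up 2 to B, right 2 to D, down 1 to K, left 1 to J — 6 moves in all.
Check: order respected (I at step 1, D at step 4); 6 moves as required.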